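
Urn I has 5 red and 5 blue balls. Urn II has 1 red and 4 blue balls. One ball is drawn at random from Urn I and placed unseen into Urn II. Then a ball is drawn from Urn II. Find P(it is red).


P(transfer red) = 5/10 = 1/2; P(transfer blue) = 1/2
If red transferred: Urn II has 2 red of 6, so P(red|red moved) = 1/3
If blue transferred: Urn II has 1 red of 6, so P(red|blue moved) = 1/6
By total probability: P(red) = 1/2*1/3 + 1/2*1/6 = 1/4

1/4


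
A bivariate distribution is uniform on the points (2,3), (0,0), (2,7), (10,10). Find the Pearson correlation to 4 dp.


Cov(X,Y) = 12.5000, Var(X) = 14.7500, Var(Y) = 14.5000
rho = Cov/(sqrt(VarX)*sqrt(VarY)) = 0.8547

0.8547


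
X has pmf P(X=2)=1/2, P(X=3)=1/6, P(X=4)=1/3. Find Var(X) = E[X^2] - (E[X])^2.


E[X] = 17/6, E[X^2] = 53/6
Var(X) = E[X^2] - (E[X])^2 = 53/6 - (17/6)^2 = 29/36

29/36


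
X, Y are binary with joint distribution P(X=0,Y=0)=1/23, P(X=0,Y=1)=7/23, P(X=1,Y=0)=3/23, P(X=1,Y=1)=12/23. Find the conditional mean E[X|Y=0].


P(Y=0) = 4/23
E[X|Y=0] = (0*1 + 1*3)/4 = 3/4

3/4


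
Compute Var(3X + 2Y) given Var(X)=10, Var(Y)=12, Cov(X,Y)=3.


Var(3X + 2Y) = 3^2*Var(X) + 2^2*Var(Y) + 2*3*2*Cov(X,Y)
= 9*10 + 4*12 + 12*3
= 90 + 48 + 36 = 174

174


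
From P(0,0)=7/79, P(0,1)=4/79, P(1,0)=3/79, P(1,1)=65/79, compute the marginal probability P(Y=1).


P(Y=1) = P(0,1)+P(1,1) = 4/79 + 65/79 = 69/79

69/79


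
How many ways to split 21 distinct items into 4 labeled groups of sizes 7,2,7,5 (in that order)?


21! = 51090942171709440000
Denominator: 7!=5040 * 2!=2 * 7!=5040 * 5!=120
Coefficient = 51090942171709440000 / 6096384000 = 8380532160

8380532160


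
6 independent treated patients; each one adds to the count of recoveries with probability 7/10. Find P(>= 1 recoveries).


P(at least one) = 1 - P(none)
P(none) = (1 - 7/10)^6 = (3/10)^6 = 729/1000000
P(at least one) = 1 - 729/1000000 = 999271/1000000

999271/1000000


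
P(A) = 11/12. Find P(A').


P(A') = 1 - P(A) = 1 - 11/12 = 1/12

1/12


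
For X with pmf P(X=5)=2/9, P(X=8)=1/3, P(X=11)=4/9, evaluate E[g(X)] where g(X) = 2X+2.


E[2X+2] = sum(g(x)*P(x))
= 12*2/9 + 18*1/3 + 24*4/9
= 58/3

58/3


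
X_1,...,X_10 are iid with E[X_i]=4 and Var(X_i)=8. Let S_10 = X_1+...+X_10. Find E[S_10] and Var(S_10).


E[S_n] = n*mu = 10*4 = 40
Var(S_n) = n*sigma^2 = 10*8 = 80

E[S_10]=40, Var(S_10)=80


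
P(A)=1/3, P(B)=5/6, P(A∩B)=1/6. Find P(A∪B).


P(A∪B) = P(A) + P(B) - P(A∩B)
= 1/3 + 5/6 - 1/6 = 1

1


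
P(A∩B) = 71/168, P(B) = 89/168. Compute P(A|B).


P(A|B) = P(A∩B)/P(B) = (71/168)/(89/168) = 71/89

71/89


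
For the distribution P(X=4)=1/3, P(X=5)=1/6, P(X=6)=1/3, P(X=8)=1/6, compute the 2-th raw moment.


E[X^2] = sum(x^2 * P(x))
= 16*1/3 + 25*1/6 + 36*1/3 + 64*1/6
= 193/6

193/6


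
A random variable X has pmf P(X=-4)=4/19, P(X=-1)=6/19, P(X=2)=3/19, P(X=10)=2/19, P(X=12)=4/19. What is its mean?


E[X] = sum(x * P(x))
= -4*4/19 - 1*6/19 + 2*3/19 + 10*2/19 + 12*4/19
= 52/19

52/19


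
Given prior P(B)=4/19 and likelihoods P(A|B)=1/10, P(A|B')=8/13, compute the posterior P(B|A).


P(A) = P(A|B)P(B) + P(A|B')P(B') = 1/10*4/19 + 8/13*15/19 = 626/1235
P(B|A) = P(A|B)P(B)/P(A) = (2/95)/(626/1235) = 13/313

13/313


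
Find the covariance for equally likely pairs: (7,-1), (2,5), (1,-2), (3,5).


E[X]=13/4, E[Y]=7/4, E[XY]=4
Cov(X,Y) = E[XY] - E[X]E[Y] = 4 - 13/4*7/4 = -27/16

-27/16


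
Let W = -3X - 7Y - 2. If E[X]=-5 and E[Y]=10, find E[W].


E[-3X - 7Y - 2] = -3*E[X] - 7*E[Y] - 2
= (-3)*(-5) + (-7)*(10) + (-2)
= 15 - 70 - 2 = -57

-57


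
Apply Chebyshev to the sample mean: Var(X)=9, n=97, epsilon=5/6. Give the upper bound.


Var(Xbar) = Var(X)/n = 9/97
Chebyshev: P(|Xbar-mu| >= 5/6) <= Var(Xbar)/(5/6)^2 = (9/97)/(25/36) = 324/2425

324/2425


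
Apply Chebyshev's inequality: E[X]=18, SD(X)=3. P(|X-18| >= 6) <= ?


k = 6/3 = 2
Chebyshev: P(|X-mu| >= k*sigma) <= 1/k^2 = 1/2^2 = 1/4

1/4


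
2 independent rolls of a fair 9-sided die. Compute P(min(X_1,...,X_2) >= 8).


P(min >= 8) = P(all X_i >= 8) = (P(X_1 >= 8))^2
= (2/9)^2 = 4/81

4/81


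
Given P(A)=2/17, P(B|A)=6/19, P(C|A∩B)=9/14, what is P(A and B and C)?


P(A∩B∩C) = P(A) * P(B|A) * P(C|A∩B)
= 2/17 * 6/19 * 9/14
= 12/323 * 9/14 = 54/2261

54/2261


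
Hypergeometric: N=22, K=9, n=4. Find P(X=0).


P(X=0) = C(9,0)*C(13,4) / C(22,4)
= 1*715 / 7315
= 715/7315 = 13/133

13/133


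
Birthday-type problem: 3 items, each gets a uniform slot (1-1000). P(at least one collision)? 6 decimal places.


P(all different) = prod((1000-i)/1000 for i=0..2) = 0.997002
P(at least one match) = 1 - 0.997002 = 0.002998

0.002998


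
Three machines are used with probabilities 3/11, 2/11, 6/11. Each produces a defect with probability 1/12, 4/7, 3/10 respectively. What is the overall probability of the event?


P(A) = P(A|B1)P(B1) + P(A|B2)P(B2) + P(A|B3)P(B3)
= 1/12*3/11 + 4/7*2/11 + 3/10*6/11
= 1/44 + 8/77 + 9/55 = 447/1540

447/1540


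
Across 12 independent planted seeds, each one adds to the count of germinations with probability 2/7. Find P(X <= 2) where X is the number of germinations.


P(X<=2) = P(X=0) + P(X=1) + P(X=2)
= 244140625/13841287201 + 1171875000/13841287201 + 2578125000/13841287201
= 3994140625/13841287201

3994140625/13841287201


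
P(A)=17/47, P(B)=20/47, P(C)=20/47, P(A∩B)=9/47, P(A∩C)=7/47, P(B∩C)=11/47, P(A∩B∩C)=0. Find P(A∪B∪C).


P(A∪B∪C) = P(A)+P(B)+P(C) - P(AB)-P(AC)-P(BC) + P(ABC)
= 17/47+20/47+20/47 - 9/47-7/47-11/47 + 0
= 30/47

30/47


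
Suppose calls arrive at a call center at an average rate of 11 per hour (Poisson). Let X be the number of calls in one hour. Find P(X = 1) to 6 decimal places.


P(X=1) = e^(-11) * 11^1 / 1!
≈ 0.00001670170079 * 11 / 1
≈ 0.000184

0.000184


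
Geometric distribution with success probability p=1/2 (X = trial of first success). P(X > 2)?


P(X > 2) = P(first 2 trials all fail) = (1-p)^2 = (1/2)^2 = 1/4

1/4


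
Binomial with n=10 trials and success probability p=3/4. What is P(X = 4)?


P(X=4) = C(10,4) * p^4 * (1-p)^6
= 210 * 81/256 * 1/4096
= 8505/524288

8505/524288


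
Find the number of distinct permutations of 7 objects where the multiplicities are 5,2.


7! = 5040
Denominator: 5!=120 * 2!=2
Coefficient = 5040 / 240 = 21

21


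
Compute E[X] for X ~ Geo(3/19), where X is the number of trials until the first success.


For geometric (trials until first success), E[X] = 1/p = 1/(3/19) = 19/3

19/3


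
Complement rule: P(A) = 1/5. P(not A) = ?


P(A') = 1 - P(A) = 1 - 1/5 = 4/5

4/5


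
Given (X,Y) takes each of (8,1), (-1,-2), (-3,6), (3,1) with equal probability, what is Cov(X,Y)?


E[X]=7/4, E[Y]=3/2, E[XY]=-5/4
Cov(X,Y) = E[XY] - E[X]E[Y] = -5/4 - 7/4*3/2 = -31/8

-31/8


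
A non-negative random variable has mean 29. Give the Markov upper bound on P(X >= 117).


Markov: P(X >= a) <= E[X]/a
P(X >= 117) <= 29/117

29/117


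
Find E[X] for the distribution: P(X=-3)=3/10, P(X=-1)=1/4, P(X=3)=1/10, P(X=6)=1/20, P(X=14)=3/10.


E[X] = sum(x * P(x))
= -3*3/10 - 1*1/4 + 3*1/10 + 6*1/20 + 14*3/10
= 73/20

73/20


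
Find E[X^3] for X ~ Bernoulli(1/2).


For Bernoulli: X in {0,1}
E[X^3] = 0^3*(1-1/2) + 1^3*1/2 = 1/2

1/2


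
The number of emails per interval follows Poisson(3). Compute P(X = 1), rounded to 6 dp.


P(X=1) = e^(-3) * 3^1 / 1!
≈ 0.04978706837 * 3 / 1
≈ 0.149361

0.149361


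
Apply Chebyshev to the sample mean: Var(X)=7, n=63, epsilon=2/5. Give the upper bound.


Var(Xbar) = Var(X)/n = 7/63
Chebyshev: P(|Xbar-mu| >= 2/5) <= Var(Xbar)/(2/5)^2 = (1/9)/(4/25) = 25/36

25/36


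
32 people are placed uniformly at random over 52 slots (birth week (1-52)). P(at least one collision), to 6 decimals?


P(all different) = prod((52-i)/52 for i=0..31) = 0.000004
P(at least one match) = 1 - 0.000004 = 0.999996

0.999996


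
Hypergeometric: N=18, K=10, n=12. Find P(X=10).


P(X=10) = C(10,10)*C(8,2) / C(18,12)
= 1*28 / 18564
= 28/18564 = 1/663

1/663


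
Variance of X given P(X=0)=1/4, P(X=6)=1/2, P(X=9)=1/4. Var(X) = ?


E[X] = 21/4, E[X^2] = 153/4
Var(X) = E[X^2] - (E[X])^2 = 153/4 - (21/4)^2 = 171/16

171/16


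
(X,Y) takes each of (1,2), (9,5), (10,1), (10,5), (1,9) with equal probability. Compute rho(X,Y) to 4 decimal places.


Cov(X,Y) = -4.0800, Var(X) = 18.1600, Var(Y) = 7.8400
rho = Cov/(sqrt(VarX)*sqrt(VarY)) = -0.3419

-0.3419


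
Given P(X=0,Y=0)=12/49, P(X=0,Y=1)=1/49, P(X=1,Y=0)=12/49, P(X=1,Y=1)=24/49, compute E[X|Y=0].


P(Y=0) = 24/49
E[X|Y=0] = (0*12 + 1*12)/24 = 12/24 = 1/2

1/2


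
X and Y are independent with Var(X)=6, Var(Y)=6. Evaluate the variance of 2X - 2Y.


Independence => Cov(X,Y)=0
Var(2X - 2Y) = 2^2*Var(X) + (-2)^2*Var(Y)
= 4*6 + 4*6 = 48

48


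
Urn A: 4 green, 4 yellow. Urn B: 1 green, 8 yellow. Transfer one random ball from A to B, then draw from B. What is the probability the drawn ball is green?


P(transfer green) = 4/8 = 1/2; P(transfer yellow) = 1/2
If green transferred: Urn II has 2 green of 10, so P(green|green moved) = 1/5
If yellow transferred: Urn II has 1 green of 10, so P(green|yellow moved) = 1/10
By total probability: P(green) = 1/2*1/5 + 1/2*1/10 = 3/20

3/20


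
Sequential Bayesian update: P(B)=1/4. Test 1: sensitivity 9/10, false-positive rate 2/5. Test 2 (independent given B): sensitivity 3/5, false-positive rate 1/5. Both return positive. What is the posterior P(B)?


After test 1: P(+) = 9/10*1/4 + 2/5*3/4 = 21/40
P(B|+) = (9/40)/(21/40) = 3/7
After test 2 (use post1 as new prior): P(+) = 3/5*3/7 + 1/5*4/7 = 13/35
P(B|+,+) = (9/35)/(13/35) = 9/13

9/13


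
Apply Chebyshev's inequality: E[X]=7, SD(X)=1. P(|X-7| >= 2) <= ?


k = 2/1 = 2
Chebyshev: P(|X-mu| >= k*sigma) <= 1/k^2 = 1/2^2 = 1/4

1/4


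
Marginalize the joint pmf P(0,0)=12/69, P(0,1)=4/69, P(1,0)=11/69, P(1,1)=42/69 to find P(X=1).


P(X=1) = P(1,0)+P(1,1) = 11/69 + 42/69 = 53/69

53/69


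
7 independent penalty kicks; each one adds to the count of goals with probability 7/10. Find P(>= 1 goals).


P(at least one) = 1 - P(none)
P(none) = (1 - 7/10)^7 = (3/10)^7 = 2187/10000000
P(at least one) = 1 - 2187/10000000 = 9997813/10000000

9997813/10000000


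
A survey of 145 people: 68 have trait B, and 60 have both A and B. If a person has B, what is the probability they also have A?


P(A|B) = P(A∩B)/P(B) = (60/145)/(68/145) = 60/68 = 15/17

15/17


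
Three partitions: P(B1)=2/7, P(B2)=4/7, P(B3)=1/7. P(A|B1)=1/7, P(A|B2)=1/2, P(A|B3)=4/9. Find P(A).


P(A) = P(A|B1)P(B1) + P(A|B2)P(B2) + P(A|B3)P(B3)
= 1/7*2/7 + 1/2*4/7 + 4/9*1/7
= 2/49 + 2/7 + 4/63 = 172/441

172/441


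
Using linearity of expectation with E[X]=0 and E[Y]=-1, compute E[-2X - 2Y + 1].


E[-2X - 2Y + 1] = -2*E[X] - 2*E[Y] + 1
= (-2)*(0) + (-2)*(-1) + (1)
= 0 + 2 + 1 = 3

3


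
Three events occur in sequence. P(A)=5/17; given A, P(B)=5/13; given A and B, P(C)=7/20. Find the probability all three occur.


P(A∩B∩C) = P(A) * P(B|A) * P(C|A∩B)
= 5/17 * 5/13 * 7/20
= 25/221 * 7/20 = 35/884

35/884


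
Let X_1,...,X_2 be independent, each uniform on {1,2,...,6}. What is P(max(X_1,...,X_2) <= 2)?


P(max <= 2) = P(all X_i <= 2) = (P(X_1 <= 2))^2
= (2/6)^2 = (1/3)^2 = 1/9

1/9


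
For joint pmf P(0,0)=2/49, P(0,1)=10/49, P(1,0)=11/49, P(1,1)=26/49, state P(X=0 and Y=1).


Read from table: P(X=0, Y=1) = 10/49

10/49


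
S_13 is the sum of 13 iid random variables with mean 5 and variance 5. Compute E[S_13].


E[S_n] = n*E[X_1] = 13*5 = 65

65


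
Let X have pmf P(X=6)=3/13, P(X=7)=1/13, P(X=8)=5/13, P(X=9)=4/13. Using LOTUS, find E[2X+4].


E[2X+4] = sum(g(x)*P(x))
= 16*3/13 + 18*1/13 + 20*5/13 + 22*4/13
= 254/13

254/13


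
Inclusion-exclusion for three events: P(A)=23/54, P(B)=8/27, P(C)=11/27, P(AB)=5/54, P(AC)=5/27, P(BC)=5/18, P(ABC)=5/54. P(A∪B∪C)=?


P(A∪B∪C) = P(A)+P(B)+P(C) - P(AB)-P(AC)-P(BC) + P(ABC)
= 23/54+8/27+11/27 - 5/54-5/27-5/18 + 5/54
= 2/3

2/3


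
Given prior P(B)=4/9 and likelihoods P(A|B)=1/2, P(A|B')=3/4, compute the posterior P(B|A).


P(A) = P(A|B)P(B) + P(A|B')P(B') = 1/2*4/9 + 3/4*5/9 = 23/36
P(B|A) = P(A|B)P(B)/P(A) = (2/9)/(23/36) = 8/23

8/23


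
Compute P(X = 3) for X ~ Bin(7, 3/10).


P(X=3) = C(7,3) * p^3 * (1-p)^4
= 35 * 27/1000 * 2401/10000
= 453789/2000000

453789/2000000


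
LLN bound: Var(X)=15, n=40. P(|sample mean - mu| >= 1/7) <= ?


Var(Xbar) = Var(X)/n = 15/40
Chebyshev: P(|Xbar-mu| >= 1/7) <= Var(Xbar)/(1/7)^2 = (3/8)/(1/49) = 147/8
Bound exceeds 1, so trivial bound: 1

1


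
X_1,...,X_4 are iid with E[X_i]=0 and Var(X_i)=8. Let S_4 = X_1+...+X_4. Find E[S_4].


E[S_n] = n*E[X_1] = 4*0 = 0

0


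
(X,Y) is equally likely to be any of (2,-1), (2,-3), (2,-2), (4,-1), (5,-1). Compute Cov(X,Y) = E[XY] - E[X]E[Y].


E[X]=3, E[Y]=-8/5, E[XY]=-21/5
Cov(X,Y) = E[XY] - E[X]E[Y] = -21/5 - 3*-8/5 = 3/5

3/5


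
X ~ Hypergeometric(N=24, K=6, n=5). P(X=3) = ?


P(X=3) = C(6,3)*C(18,2) / C(24,5)
= 20*153 / 42504
= 3060/42504 = 255/3542

255/3542


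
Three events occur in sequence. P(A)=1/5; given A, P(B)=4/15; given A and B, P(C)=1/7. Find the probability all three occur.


P(A∩B∩C) = P(A) * P(B|A) * P(C|A∩B)
= 1/5 * 4/15 * 1/7
= 4/75 * 1/7 = 4/525

4/525


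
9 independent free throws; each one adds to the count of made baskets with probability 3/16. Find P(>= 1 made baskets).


P(at least one) = 1 - P(none)
P(none) = (1 - 3/16)^9 = (13/16)^9 = 10604499373/68719476736
P(at least one) = 1 - 10604499373/68719476736 = 58114977363/68719476736

58114977363/68719476736


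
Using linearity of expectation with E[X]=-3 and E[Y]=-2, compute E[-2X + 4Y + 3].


E[-2X + 4Y + 3] = -2*E[X] + 4*E[Y] + 3
= (-2)*(-3) + (4)*(-2) + (3)
= 6 - 8 + 3 = 1

1


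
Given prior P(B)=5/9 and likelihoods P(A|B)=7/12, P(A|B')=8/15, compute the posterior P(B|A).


P(A) = P(A|B)P(B) + P(A|B')P(B') = 7/12*5/9 + 8/15*4/9 = 101/180
P(B|A) = P(A|B)P(B)/P(A) = (35/108)/(101/180) = 175/303

175/303


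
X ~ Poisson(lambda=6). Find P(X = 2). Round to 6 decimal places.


P(X=2) = e^(-6) * 6^2 / 2!
≈ 0.002478752177 * 36 / 2
≈ 0.044618

0.044618


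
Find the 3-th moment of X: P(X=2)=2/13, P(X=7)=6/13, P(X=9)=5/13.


E[X^3] = sum(x^3 * P(x))
= 8*2/13 + 343*6/13 + 729*5/13
= 5719/13

5719/13


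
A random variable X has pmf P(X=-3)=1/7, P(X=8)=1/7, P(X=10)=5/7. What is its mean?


E[X] = sum(x * P(x))
= -3*1/7 + 8*1/7 + 10*5/7
= 55/7

55/7


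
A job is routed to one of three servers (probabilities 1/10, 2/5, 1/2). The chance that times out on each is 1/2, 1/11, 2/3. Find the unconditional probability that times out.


P(A) = P(A|B1)P(B1) + P(A|B2)P(B2) + P(A|B3)P(B3)
= 1/2*1/10 + 1/11*2/5 + 2/3*1/2
= 1/20 + 2/55 + 1/3 = 277/660

277/660


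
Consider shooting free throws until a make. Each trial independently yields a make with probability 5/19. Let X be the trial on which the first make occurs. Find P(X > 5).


P(X > 5) = P(first 5 trials all fail) = (1-p)^5 = (14/19)^5 = 537824/2476099

537824/2476099


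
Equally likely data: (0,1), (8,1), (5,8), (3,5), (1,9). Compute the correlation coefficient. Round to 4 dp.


Cov(X,Y) = -1.9200, Var(X) = 8.2400, Var(Y) = 11.3600
rho = Cov/(sqrt(VarX)*sqrt(VarY)) = -0.1984

-0.1984


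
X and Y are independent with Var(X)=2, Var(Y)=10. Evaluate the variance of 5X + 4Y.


Independence => Cov(X,Y)=0
Var(5X + 4Y) = 5^2*Var(X) + 4^2*Var(Y)
= 25*2 + 16*10 = 210

210


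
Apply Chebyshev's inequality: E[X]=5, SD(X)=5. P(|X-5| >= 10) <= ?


k = 10/5 = 2
Chebyshev: P(|X-mu| >= k*sigma) <= 1/k^2 = 1/2^2 = 1/4

1/4


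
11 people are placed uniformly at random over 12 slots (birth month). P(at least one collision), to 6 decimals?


P(all different) = prod((12-i)/12 for i=0..10) = 0.000645
P(at least one match) = 1 - 0.000645 = 0.999355

0.999355


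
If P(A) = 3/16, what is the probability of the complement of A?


P(A') = 1 - P(A) = 1 - 3/16 = 13/16

13/16


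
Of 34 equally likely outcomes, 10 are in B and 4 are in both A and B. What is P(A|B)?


P(A|B) = P(A∩B)/P(B) = (4/34)/(10/34) = 4/10 = 2/5

2/5


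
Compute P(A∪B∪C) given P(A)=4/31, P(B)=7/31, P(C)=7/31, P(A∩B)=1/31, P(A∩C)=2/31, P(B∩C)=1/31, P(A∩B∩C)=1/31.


P(A∪B∪C) = P(A)+P(B)+P(C) - P(AB)-P(AC)-P(BC) + P(ABC)
= 4/31+7/31+7/31 - 1/31-2/31-1/31 + 1/31
= 15/31

15/31


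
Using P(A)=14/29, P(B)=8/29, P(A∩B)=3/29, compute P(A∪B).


P(A∪B) = P(A) + P(B) - P(A∩B)
= 14/29 + 8/29 - 3/29 = 19/29

19/29


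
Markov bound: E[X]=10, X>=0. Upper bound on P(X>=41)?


Markov: P(X >= a) <= E[X]/a
P(X >= 41) <= 10/41

10/41


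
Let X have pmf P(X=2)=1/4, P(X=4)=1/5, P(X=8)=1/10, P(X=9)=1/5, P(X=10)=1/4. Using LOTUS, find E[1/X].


E[1/X] = sum(g(x)*P(x))
= 1/2*1/4 + 1/4*1/5 + 1/8*1/10 + 1/9*1/5 + 1/10*1/4
= 169/720

169/720


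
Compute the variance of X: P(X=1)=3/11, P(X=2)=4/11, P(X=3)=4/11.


E[X] = 23/11, E[X^2] = 5
Var(X) = E[X^2] - (E[X])^2 = 5 - (23/11)^2 = 76/121

76/121


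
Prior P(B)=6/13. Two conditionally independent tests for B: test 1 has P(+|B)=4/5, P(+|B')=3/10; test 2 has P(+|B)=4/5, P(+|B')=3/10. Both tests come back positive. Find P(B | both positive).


After test 1: P(+) = 4/5*6/13 + 3/10*7/13 = 69/130
P(B|+) = (24/65)/(69/130) = 16/23
After test 2 (use post1 as new prior): P(+) = 4/5*16/23 + 3/10*7/23 = 149/230
P(B|+,+) = (64/115)/(149/230) = 128/149

128/149


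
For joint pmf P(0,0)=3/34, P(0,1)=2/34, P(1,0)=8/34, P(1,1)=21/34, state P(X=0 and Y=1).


Read from table: P(X=0, Y=1) = 2/34 = 1/17

1/17


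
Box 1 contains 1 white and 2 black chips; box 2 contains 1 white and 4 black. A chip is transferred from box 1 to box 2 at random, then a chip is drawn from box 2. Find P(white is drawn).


P(transfer white) = 1/3; P(transfer black) = 2/3
If white transferred: Urn II has 2 white of 6, so P(white|white moved) = 1/3
If black transferred: Urn II has 1 white of 6, so P(white|black moved) = 1/6
By total probability: P(white) = 1/3*1/3 + 2/3*1/6 = 2/9

2/9


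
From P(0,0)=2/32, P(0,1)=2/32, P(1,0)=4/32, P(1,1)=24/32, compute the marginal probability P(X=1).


P(X=1) = P(1,0)+P(1,1) = 4/32 + 24/32 = 28/32 = 7/8

7/8


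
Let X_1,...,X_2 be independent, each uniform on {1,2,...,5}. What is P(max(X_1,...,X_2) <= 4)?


P(max <= 4) = P(all X_i <= 4) = (P(X_1 <= 4))^2
= (4/5)^2 = 16/25

16/25


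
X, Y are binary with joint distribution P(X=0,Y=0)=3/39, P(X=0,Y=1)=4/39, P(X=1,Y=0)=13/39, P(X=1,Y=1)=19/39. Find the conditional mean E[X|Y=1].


P(Y=1) = 23/39
E[X|Y=1] = (0*4 + 1*19)/23 = 19/23

19/23


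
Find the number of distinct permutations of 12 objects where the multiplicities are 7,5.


12! = 479001600
Denominator: 7!=5040 * 5!=120
Coefficient = 479001600 / 604800 = 792

792


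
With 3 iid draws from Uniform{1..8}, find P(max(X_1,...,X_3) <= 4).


P(max <= 4) = P(all X_i <= 4) = (P(X_1 <= 4))^3
= (4/8)^3 = (1/2)^3 = 1/8

1/8


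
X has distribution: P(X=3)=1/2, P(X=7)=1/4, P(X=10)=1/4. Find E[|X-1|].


E[|X-1|] = sum(g(x)*P(x))
= 2*1/2 + 6*1/4 + 9*1/4
= 19/4

19/4


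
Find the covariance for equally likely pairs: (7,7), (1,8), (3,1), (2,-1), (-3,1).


E[X]=2, E[Y]=16/5, E[XY]=11
Cov(X,Y) = E[XY] - E[X]E[Y] = 11 - 2*16/5 = 23/5

23/5


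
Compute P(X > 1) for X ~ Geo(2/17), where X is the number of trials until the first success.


P(X > 1) = P(first 1 trials all fail) = (1-p)^1 = (15/17)^1 = 15/17

15/17


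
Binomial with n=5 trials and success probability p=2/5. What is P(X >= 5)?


P(X>=5) = P(X=5)
= 32/3125
= 32/3125

32/3125


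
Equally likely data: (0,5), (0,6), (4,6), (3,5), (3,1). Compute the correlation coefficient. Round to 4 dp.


Cov(X,Y) = -0.8000, Var(X) = 2.8000, Var(Y) = 3.4400
rho = Cov/(sqrt(VarX)*sqrt(VarY)) = -0.2578

-0.2578


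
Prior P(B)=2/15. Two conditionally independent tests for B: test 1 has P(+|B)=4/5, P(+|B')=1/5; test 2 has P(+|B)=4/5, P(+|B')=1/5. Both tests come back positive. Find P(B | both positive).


After test 1: P(+) = 4/5*2/15 + 1/5*13/15 = 7/25
P(B|+) = (8/75)/(7/25) = 8/21
After test 2 (use post1 as new prior): P(+) = 4/5*8/21 + 1/5*13/21 = 3/7
P(B|+,+) = (32/105)/(3/7) = 32/45

32/45


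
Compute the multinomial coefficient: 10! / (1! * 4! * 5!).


10! = 3628800
Denominator: 1!=1 * 4!=24 * 5!=120
Coefficient = 3628800 / 2880 = 1260

1260


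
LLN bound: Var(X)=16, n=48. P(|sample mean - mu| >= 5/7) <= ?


Var(Xbar) = Var(X)/n = 16/48
Chebyshev: P(|Xbar-mu| >= 5/7) <= Var(Xbar)/(5/7)^2 = (1/3)/(25/49) = 49/75

49/75


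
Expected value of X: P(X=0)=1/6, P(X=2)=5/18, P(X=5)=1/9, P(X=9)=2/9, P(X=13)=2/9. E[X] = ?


E[X] = sum(x * P(x))
= 0*1/6 + 2*5/18 + 5*1/9 + 9*2/9 + 13*2/9
= 6

6


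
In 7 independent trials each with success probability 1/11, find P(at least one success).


P(at least one) = 1 - P(none)
P(none) = (1 - 1/11)^7 = (10/11)^7 = 10000000/19487171
P(at least one) = 1 - 10000000/19487171 = 9487171/19487171

9487171/19487171


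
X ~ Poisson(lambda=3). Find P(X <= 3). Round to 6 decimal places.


P(X<=3) = e^(-3)*3^0/0! + e^(-3)*3^1/1! + e^(-3)*3^2/2! + e^(-3)*3^3/3!
≈ 0.0497870684 + 0.1493612051 + 0.2240418077 + 0.2240418077
= 0.6472318889
≈ 0.647232

0.647232


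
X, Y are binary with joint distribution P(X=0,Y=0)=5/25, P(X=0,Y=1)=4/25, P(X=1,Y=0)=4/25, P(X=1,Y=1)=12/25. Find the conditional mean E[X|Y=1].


P(Y=1) = 16/25
E[X|Y=1] = (0*4 + 1*12)/16 = 12/16 = 3/4

3/4


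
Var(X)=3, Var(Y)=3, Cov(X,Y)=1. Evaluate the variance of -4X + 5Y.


Var(-4X + 5Y) = (-4)^2*Var(X) + 5^2*Var(Y) + 2*(-4)*5*Cov(X,Y)
= 16*3 + 25*3 - 40*1
= 48 + 75 - 40 = 83

83


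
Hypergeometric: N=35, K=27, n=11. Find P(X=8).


P(X=8) = C(27,8)*C(8,3) / C(35,11)
= 2220075*56 / 417225900
= 124324200/417225900 = 4554/15283

4554/15283


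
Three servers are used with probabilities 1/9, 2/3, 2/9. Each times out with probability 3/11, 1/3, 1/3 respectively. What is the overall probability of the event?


P(A) = P(A|B1)P(B1) + P(A|B2)P(B2) + P(A|B3)P(B3)
= 3/11*1/9 + 1/3*2/3 + 1/3*2/9
= 1/33 + 2/9 + 2/27 = 97/297

97/297


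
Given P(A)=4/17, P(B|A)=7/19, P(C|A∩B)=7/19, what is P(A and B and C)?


P(A∩B∩C) = P(A) * P(B|A) * P(C|A∩B)
= 4/17 * 7/19 * 7/19
= 28/323 * 7/19 = 196/6137

196/6137


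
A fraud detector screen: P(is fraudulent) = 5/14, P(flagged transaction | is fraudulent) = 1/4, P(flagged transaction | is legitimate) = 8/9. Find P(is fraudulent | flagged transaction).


P(A) = P(A|B)P(B) + P(A|B')P(B') = 1/4*5/14 + 8/9*9/14 = 37/56
P(B|A) = P(A|B)P(B)/P(A) = (5/56)/(37/56) = 5/37

5/37


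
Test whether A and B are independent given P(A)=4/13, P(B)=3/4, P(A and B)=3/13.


P(A)*P(B) = 4/13*3/4 = 3/13
P(A∩B) = 3/13, which equals P(A)P(B), so independent

Yes, A and B are independent


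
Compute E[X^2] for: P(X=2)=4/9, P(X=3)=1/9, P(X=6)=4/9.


E[X^2] = sum(x^2 * P(x))
= 4*4/9 + 9*1/9 + 36*4/9
= 169/9

169/9


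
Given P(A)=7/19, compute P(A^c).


P(A') = 1 - P(A) = 1 - 7/19 = 12/19

12/19


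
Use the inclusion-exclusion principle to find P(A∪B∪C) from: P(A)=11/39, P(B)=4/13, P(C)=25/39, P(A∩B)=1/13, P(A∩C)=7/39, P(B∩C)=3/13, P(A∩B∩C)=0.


P(A∪B∪C) = P(A)+P(B)+P(C) - P(AB)-P(AC)-P(BC) + P(ABC)
= 11/39+4/13+25/39 - 1/13-7/39-3/13 + 0
= 29/39

29/39


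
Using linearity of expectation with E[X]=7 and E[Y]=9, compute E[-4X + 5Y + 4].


E[-4X + 5Y + 4] = -4*E[X] + 5*E[Y] + 4
= (-4)*(7) + (5)*(9) + (4)
= -28 + 45 + 4 = 21

21


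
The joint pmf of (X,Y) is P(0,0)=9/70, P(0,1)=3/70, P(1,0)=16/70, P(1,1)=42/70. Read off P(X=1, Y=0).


Read from table: P(X=1, Y=0) = 16/70 = 8/35

8/35


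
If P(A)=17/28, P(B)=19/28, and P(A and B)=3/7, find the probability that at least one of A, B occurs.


P(A∪B) = P(A) + P(B) - P(A∩B)
= 17/28 + 19/28 - 3/7 = 6/7

6/7


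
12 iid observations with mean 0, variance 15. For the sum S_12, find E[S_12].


E[S_n] = n*E[X_1] = 12*0 = 0

0


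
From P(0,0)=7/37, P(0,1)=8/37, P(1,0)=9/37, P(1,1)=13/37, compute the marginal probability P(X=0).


P(X=0) = P(0,0)+P(0,1) = 7/37 + 8/37 = 15/37

15/37


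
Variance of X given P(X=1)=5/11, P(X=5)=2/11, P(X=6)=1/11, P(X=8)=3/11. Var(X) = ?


E[X] = 45/11, E[X^2] = 283/11
Var(X) = E[X^2] - (E[X])^2 = 283/11 - (45/11)^2 = 1088/121

1088/121


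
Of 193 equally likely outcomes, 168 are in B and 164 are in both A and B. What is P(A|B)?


P(A|B) = P(A∩B)/P(B) = (164/193)/(168/193) = 164/168 = 41/42

41/42


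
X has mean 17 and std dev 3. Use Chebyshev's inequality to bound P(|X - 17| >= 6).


k = 6/3 = 2
Chebyshev: P(|X-mu| >= k*sigma) <= 1/k^2 = 1/2^2 = 1/4

1/4


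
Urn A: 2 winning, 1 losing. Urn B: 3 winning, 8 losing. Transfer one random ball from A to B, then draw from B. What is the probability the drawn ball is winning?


P(transfer winning) = 2/3; P(transfer losing) = 1/3
If winning transferred: Urn II has 4 winning of 12, so P(winning|winning moved) = 1/3
If losing transferred: Urn II has 3 winning of 12, so P(winning|losing moved) = 1/4
By total probability: P(winning) = 2/3*1/3 + 1/3*1/4 = 11/36

11/36


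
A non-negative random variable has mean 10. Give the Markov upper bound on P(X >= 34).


Markov: P(X >= a) <= E[X]/a
P(X >= 34) <= 10/34 = 5/17

5/17


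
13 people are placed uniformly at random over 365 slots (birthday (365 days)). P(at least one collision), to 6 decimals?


P(all different) = prod((365-i)/365 for i=0..12) = 0.805590
P(at least one match) = 1 - 0.805590 = 0.194410

0.194410


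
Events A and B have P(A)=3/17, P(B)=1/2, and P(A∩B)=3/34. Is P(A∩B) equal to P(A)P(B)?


P(A)*P(B) = 3/17*1/2 = 3/34
P(A∩B) = 3/34, which equals P(A)P(B), so independent

Yes, A and B are independent


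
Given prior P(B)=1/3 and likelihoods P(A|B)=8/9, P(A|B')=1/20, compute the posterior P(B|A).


P(A) = P(A|B)P(B) + P(A|B')P(B') = 8/9*1/3 + 1/20*2/3 = 89/270
P(B|A) = P(A|B)P(B)/P(A) = (8/27)/(89/270) = 80/89

80/89


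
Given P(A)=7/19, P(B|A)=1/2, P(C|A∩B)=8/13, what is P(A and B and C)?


P(A∩B∩C) = P(A) * P(B|A) * P(C|A∩B)
= 7/19 * 1/2 * 8/13
= 7/38 * 8/13 = 28/247

28/247


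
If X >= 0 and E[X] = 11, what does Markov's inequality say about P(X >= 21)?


Markov: P(X >= a) <= E[X]/a
P(X >= 21) <= 11/21

11/21


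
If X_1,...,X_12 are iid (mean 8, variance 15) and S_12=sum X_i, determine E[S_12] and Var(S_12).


E[S_n] = n*mu = 12*8 = 96
Var(S_n) = n*sigma^2 = 12*15 = 180

E[S_12]=96, Var(S_12)=180


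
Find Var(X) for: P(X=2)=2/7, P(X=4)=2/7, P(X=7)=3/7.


E[X] = 33/7, E[X^2] = 187/7
Var(X) = E[X^2] - (E[X])^2 = 187/7 - (33/7)^2 = 220/49

220/49


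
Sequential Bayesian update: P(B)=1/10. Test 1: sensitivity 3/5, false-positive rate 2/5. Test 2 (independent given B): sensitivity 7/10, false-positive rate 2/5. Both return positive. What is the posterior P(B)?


After test 1: P(+) = 3/5*1/10 + 2/5*9/10 = 21/50
P(B|+) = (3/50)/(21/50) = 1/7
After test 2 (use post1 as new prior): P(+) = 7/10*1/7 + 2/5*6/7 = 31/70
P(B|+,+) = (1/10)/(31/70) = 7/31

7/31


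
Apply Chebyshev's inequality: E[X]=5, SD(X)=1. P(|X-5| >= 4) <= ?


k = 4/1 = 4
Chebyshev: P(|X-mu| >= k*sigma) <= 1/k^2 = 1/4^2 = 1/16

1/16


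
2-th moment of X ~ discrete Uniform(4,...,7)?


E[X^2] = (1/4) * sum(x^2 for x=4..7)
= 126/4 = 63/2

63/2


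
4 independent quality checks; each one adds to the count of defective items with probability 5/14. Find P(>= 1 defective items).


P(at least one) = 1 - P(none)
P(none) = (1 - 5/14)^4 = (9/14)^4 = 6561/38416
P(at least one) = 1 - 6561/38416 = 31855/38416

31855/38416


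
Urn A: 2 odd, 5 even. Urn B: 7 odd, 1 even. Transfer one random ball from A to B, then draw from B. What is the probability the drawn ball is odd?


P(transfer odd) = 2/7; P(transfer even) = 5/7
If odd transferred: Urn II has 8 odd of 9, so P(odd|odd moved) = 8/9
If even transferred: Urn II has 7 odd of 9, so P(odd|even moved) = 7/9
By total probability: P(odd) = 2/7*8/9 + 5/7*7/9 = 17/21

17/21


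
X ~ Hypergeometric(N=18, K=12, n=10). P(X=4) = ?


P(X=4) = C(12,4)*C(6,6) / C(18,10)
= 495*1 / 43758
= 495/43758 = 5/442

5/442


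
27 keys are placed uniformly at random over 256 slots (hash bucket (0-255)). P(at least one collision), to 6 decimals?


P(all different) = prod((256-i)/256 for i=0..26) = 0.241469
P(at least one match) = 1 - 0.241469 = 0.758531

0.758531


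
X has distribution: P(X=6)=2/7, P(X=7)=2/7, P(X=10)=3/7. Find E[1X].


E[1X] = sum(g(x)*P(x))
= 6*2/7 + 7*2/7 + 10*3/7
= 8

8


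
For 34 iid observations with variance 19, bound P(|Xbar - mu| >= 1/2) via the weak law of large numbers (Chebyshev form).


Var(Xbar) = Var(X)/n = 19/34
Chebyshev: P(|Xbar-mu| >= 1/2) <= Var(Xbar)/(1/2)^2 = (19/34)/(1/4) = 38/17
Bound exceeds 1, so trivial bound: 1

1


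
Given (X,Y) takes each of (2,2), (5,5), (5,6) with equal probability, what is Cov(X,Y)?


E[X]=4, E[Y]=13/3, E[XY]=59/3
Cov(X,Y) = E[XY] - E[X]E[Y] = 59/3 - 4*13/3 = 7/3

7/3


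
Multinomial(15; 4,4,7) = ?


15! = 1307674368000
Denominator: 4!=24 * 4!=24 * 7!=5040
Coefficient = 1307674368000 / 2903040 = 450450

450450


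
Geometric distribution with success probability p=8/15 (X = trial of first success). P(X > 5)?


P(X > 5) = P(first 5 trials all fail) = (1-p)^5 = (7/15)^5 = 16807/759375

16807/759375


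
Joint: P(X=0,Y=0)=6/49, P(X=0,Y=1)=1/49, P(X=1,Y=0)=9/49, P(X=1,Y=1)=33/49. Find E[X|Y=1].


P(Y=1) = 34/49
E[X|Y=1] = (0*1 + 1*33)/34 = 33/34

33/34


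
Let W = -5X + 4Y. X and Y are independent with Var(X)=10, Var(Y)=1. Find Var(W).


Independence => Cov(X,Y)=0
Var(-5X + 4Y) = (-5)^2*Var(X) + 4^2*Var(Y)
= 25*10 + 16*1 = 266

266


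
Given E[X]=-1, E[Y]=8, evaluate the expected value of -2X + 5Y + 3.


E[-2X + 5Y + 3] = -2*E[X] + 5*E[Y] + 3
= (-2)*(-1) + (5)*(8) + (3)
= 2 + 40 + 3 = 45

45


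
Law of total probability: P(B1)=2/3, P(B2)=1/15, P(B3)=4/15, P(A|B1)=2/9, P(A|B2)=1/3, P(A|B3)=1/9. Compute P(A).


P(A) = P(A|B1)P(B1) + P(A|B2)P(B2) + P(A|B3)P(B3)
= 2/9*2/3 + 1/3*1/15 + 1/9*4/15
= 4/27 + 1/45 + 4/135 = 1/5

1/5


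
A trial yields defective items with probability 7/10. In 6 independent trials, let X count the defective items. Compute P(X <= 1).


P(X<=1) = P(X=0) + P(X=1)
= 729/1000000 + 5103/500000
= 2187/200000

2187/200000


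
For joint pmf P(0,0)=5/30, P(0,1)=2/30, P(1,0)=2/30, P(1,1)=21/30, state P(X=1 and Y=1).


Read from table: P(X=1, Y=1) = 21/30 = 7/10

7/10


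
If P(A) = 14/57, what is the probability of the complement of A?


P(A') = 1 - P(A) = 1 - 14/57 = 43/57

43/57


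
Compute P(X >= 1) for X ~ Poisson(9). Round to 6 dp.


P(X>=1) = 1 - P(X<=0) = 1 - (e^(-9)*9^0/0!)
≈ 1 - 0.0001234098 = 0.9998765902
≈ 0.999877

0.999877


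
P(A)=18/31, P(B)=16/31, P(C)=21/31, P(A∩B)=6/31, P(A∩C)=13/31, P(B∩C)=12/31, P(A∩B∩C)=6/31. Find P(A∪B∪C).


P(A∪B∪C) = P(A)+P(B)+P(C) - P(AB)-P(AC)-P(BC) + P(ABC)
= 18/31+16/31+21/31 - 6/31-13/31-12/31 + 6/31
= 30/31

30/31


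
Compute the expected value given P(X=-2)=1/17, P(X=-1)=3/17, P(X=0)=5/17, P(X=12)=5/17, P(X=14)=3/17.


E[X] = sum(x * P(x))
= -2*1/17 - 1*3/17 + 0*5/17 + 12*5/17 + 14*3/17
= 97/17

97/17


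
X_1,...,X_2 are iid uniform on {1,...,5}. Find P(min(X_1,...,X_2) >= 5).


P(min >= 5) = P(all X_i >= 5) = (P(X_1 >= 5))^2
= (1/5)^2 = 1/25

1/25


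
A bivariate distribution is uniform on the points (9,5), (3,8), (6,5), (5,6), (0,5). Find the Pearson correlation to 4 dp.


Cov(X,Y) = -0.8800, Var(X) = 9.0400, Var(Y) = 1.3600
rho = Cov/(sqrt(VarX)*sqrt(VarY)) = -0.2510

-0.2510


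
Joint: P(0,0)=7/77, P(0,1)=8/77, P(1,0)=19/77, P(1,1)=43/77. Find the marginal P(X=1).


P(X=1) = P(1,0)+P(1,1) = 19/77 + 43/77 = 62/77

62/77


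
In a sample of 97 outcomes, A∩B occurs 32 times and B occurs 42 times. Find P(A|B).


P(A|B) = P(A∩B)/P(B) = (32/97)/(42/97) = 32/42 = 16/21

16/21


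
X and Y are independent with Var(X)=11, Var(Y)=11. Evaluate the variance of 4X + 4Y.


Independence => Cov(X,Y)=0
Var(4X + 4Y) = 4^2*Var(X) + 4^2*Var(Y)
= 16*11 + 16*11 = 352

352


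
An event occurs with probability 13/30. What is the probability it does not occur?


P(A') = 1 - P(A) = 1 - 13/30 = 17/30

17/30


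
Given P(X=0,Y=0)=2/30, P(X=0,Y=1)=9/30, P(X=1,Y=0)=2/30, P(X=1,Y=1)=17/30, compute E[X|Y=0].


P(Y=0) = 4/30
E[X|Y=0] = (0*2 + 1*2)/4 = 2/4 = 1/2

1/2


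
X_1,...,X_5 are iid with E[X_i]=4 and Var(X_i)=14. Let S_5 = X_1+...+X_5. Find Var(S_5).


By independence, Var(S_n) = n*Var(X_1) = 5*14 = 70

70


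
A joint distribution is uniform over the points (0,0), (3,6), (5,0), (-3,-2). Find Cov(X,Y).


E[X]=5/4, E[Y]=1, E[XY]=6
Cov(X,Y) = E[XY] - E[X]E[Y] = 6 - 5/4*1 = 19/4

19/4


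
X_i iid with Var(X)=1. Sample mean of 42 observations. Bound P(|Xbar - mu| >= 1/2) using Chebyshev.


Var(Xbar) = Var(X)/n = 1/42
Chebyshev: P(|Xbar-mu| >= 1/2) <= Var(Xbar)/(1/2)^2 = (1/42)/(1/4) = 2/21

2/21


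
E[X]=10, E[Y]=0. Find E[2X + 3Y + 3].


E[2X + 3Y + 3] = 2*E[X] + 3*E[Y] + 3
= (2)*(10) + (3)*(0) + (3)
= 20 + 0 + 3 = 23

23


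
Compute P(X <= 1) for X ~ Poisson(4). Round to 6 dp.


P(X<=1) = e^(-4)*4^0/0! + e^(-4)*4^1/1!
≈ 0.0183156389 + 0.0732625556
= 0.0915781945
≈ 0.091578

0.091578


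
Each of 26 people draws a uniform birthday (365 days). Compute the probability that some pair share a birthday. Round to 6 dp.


P(all different) = prod((365-i)/365 for i=0..25) = 0.401759
P(at least one match) = 1 - 0.401759 = 0.598241

0.598241


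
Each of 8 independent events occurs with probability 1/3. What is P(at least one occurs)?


P(at least one) = 1 - P(none)
P(none) = (1 - 1/3)^8 = (2/3)^8 = 256/6561
P(at least one) = 1 - 256/6561 = 6305/6561

6305/6561


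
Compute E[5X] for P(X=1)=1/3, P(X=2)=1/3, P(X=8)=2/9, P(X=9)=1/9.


E[5X] = sum(g(x)*P(x))
= 5*1/3 + 10*1/3 + 40*2/9 + 45*1/9
= 170/9

170/9


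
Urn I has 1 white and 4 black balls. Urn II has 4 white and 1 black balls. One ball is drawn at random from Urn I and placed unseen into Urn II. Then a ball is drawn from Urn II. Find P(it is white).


P(transfer white) = 1/5; P(transfer black) = 4/5
If white transferred: Urn II has 5 white of 6, so P(white|white moved) = 5/6
If black transferred: Urn II has 4 white of 6, so P(white|black moved) = 2/3
By total probability: P(white) = 1/5*5/6 + 4/5*2/3 = 7/10

7/10


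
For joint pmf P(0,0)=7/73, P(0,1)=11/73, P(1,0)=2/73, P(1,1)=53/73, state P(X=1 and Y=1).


Read from table: P(X=1, Y=1) = 53/73

53/73


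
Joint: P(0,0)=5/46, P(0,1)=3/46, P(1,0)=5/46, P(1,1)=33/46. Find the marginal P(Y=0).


P(Y=0) = P(0,0)+P(1,0) = 5/46 + 5/46 = 10/46 = 5/23

5/23


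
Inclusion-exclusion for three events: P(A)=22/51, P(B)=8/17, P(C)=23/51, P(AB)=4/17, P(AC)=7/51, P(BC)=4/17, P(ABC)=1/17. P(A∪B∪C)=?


P(A∪B∪C) = P(A)+P(B)+P(C) - P(AB)-P(AC)-P(BC) + P(ABC)
= 22/51+8/17+23/51 - 4/17-7/51-4/17 + 1/17
= 41/51

41/51


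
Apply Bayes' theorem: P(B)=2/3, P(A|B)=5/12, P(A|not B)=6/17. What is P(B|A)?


P(A) = P(A|B)P(B) + P(A|B')P(B') = 5/12*2/3 + 6/17*1/3 = 121/306
P(B|A) = P(A|B)P(B)/P(A) = (5/18)/(121/306) = 85/121

85/121


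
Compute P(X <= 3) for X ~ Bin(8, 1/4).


P(X<=3) = P(X=0) + P(X=1) + P(X=2) + P(X=3)
= 6561/65536 + 2187/8192 + 5103/16384 + 1701/8192
= 58077/65536

58077/65536


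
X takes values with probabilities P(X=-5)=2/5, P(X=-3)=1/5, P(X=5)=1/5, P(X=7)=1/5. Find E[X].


E[X] = sum(x * P(x))
= -5*2/5 - 3*1/5 + 5*1/5 + 7*1/5
= -1/5

-1/5


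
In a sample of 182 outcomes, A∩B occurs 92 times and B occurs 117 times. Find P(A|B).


P(A|B) = P(A∩B)/P(B) = (92/182)/(117/182) = 92/117

92/117


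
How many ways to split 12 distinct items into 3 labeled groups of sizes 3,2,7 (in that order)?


12! = 479001600
Denominator: 3!=6 * 2!=2 * 7!=5040
Coefficient = 479001600 / 60480 = 7920

7920


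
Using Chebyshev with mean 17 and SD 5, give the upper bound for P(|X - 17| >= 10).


k = 10/5 = 2
Chebyshev: P(|X-mu| >= k*sigma) <= 1/k^2 = 1/2^2 = 1/4

1/4


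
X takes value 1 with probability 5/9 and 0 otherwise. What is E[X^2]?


For Bernoulli: X in {0,1}
E[X^2] = 0^2*(1-5/9) + 1^2*5/9 = 5/9

5/9


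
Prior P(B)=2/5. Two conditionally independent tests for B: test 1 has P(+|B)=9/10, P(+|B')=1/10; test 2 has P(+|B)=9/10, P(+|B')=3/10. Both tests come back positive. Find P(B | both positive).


After test 1: P(+) = 9/10*2/5 + 1/10*3/5 = 21/50
P(B|+) = (9/25)/(21/50) = 6/7
After test 2 (use post1 as new prior): P(+) = 9/10*6/7 + 3/10*1/7 = 57/70
P(B|+,+) = (27/35)/(57/70) = 18/19

18/19


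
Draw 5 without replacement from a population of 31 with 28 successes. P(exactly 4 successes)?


P(X=4) = C(28,4)*C(3,1) / C(31,5)
= 20475*3 / 169911
= 61425/169911 = 325/899

325/899


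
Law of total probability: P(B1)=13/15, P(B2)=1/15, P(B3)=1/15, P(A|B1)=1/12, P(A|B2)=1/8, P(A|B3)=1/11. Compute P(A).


P(A) = P(A|B1)P(B1) + P(A|B2)P(B2) + P(A|B3)P(B3)
= 1/12*13/15 + 1/8*1/15 + 1/11*1/15
= 13/180 + 1/120 + 1/165 = 343/3960

343/3960


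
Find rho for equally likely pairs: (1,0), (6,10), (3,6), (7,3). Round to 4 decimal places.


Cov(X,Y) = 4.5625, Var(X) = 5.6875, Var(Y) = 13.6875
rho = Cov/(sqrt(VarX)*sqrt(VarY)) = 0.5171

0.5171


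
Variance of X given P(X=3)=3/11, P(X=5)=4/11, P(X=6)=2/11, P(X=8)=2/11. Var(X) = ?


E[X] = 57/11, E[X^2] = 327/11
Var(X) = E[X^2] - (E[X])^2 = 327/11 - (57/11)^2 = 348/121

348/121


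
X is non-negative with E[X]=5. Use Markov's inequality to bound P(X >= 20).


Markov: P(X >= a) <= E[X]/a
P(X >= 20) <= 5/20 = 1/4

1/4


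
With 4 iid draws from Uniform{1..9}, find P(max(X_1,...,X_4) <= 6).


P(max <= 6) = P(all X_i <= 6) = (P(X_1 <= 6))^4
= (6/9)^4 = (2/3)^4 = 16/81

16/81


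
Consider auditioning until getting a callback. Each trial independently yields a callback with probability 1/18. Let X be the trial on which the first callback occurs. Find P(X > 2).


P(X > 2) = P(first 2 trials all fail) = (1-p)^2 = (17/18)^2 = 289/324

289/324


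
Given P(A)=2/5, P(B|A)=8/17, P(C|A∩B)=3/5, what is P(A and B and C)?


P(A∩B∩C) = P(A) * P(B|A) * P(C|A∩B)
= 2/5 * 8/17 * 3/5
= 16/85 * 3/5 = 48/425

48/425


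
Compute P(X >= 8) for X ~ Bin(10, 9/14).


P(X>=8) = P(X=8) + P(X=9) + P(X=10)
= 48427561125/289254654976 + 9685512225/144627327488 + 3486784401/289254654976
= 8910671247/36156831872

8910671247/36156831872


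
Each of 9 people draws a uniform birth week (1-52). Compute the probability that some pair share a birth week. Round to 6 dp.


P(all different) = prod((52-i)/52 for i=0..8) = 0.480255
P(at least one match) = 1 - 0.480255 = 0.519745

0.519745


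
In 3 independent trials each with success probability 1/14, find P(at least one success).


P(at least one) = 1 - P(none)
P(none) = (1 - 1/14)^3 = (13/14)^3 = 2197/2744
P(at least one) = 1 - 2197/2744 = 547/2744

547/2744


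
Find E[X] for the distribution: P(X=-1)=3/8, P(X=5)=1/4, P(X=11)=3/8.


E[X] = sum(x * P(x))
= -1*3/8 + 5*1/4 + 11*3/8
= 5

5


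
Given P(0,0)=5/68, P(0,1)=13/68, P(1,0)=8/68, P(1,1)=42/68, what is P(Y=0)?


P(Y=0) = P(0,0)+P(1,0) = 5/68 + 8/68 = 13/68

13/68


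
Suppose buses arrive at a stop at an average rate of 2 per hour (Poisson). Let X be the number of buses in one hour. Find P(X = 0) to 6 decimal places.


P(X=0) = e^(-2) * 2^0 / 0!
≈ 0.1353352832 * 1 / 1
≈ 0.135335

0.135335
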